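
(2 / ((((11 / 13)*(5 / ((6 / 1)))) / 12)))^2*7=24530688 / 3025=8109.32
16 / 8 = 2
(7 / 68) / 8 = 7 / 544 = 0.01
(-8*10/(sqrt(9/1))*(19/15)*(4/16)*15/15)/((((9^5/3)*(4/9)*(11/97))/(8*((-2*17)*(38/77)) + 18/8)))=1.12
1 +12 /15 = 9 /5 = 1.80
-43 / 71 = -0.61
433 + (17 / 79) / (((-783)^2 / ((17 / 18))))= 377494837903 / 871812558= 433.00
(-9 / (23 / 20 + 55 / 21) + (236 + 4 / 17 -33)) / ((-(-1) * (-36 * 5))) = -1081001 / 968796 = -1.12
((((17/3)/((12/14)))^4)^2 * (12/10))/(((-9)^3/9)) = -40213853471634241/743847338880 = -54061.97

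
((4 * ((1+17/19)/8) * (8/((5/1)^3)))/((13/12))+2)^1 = 2.06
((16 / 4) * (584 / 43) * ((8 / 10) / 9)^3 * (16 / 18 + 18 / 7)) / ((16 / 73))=148700416 / 246857625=0.60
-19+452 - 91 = 342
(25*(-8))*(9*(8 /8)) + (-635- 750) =-3185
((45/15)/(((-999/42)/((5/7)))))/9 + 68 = 67922/999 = 67.99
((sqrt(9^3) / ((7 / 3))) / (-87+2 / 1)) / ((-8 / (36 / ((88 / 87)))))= 63423 / 104720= 0.61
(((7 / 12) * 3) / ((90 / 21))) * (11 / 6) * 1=539 / 720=0.75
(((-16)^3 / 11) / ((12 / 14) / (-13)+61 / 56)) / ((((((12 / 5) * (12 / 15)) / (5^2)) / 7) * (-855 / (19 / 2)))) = 16307200 / 44253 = 368.50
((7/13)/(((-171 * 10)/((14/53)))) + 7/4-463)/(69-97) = 1086880471/65978640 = 16.47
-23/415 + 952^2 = 376116137/415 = 906303.94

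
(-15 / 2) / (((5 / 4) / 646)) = -3876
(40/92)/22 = 5/253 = 0.02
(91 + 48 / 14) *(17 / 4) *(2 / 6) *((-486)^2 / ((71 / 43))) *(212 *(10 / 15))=1344171648024 / 497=2704570720.37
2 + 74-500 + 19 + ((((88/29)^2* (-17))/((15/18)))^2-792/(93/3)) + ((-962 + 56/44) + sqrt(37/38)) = sqrt(1406)/38 + 204368966206879/6029570525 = 33895.44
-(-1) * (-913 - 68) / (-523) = 981 / 523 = 1.88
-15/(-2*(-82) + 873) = -15/1037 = -0.01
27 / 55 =0.49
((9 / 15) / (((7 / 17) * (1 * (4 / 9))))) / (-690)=-153 / 32200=-0.00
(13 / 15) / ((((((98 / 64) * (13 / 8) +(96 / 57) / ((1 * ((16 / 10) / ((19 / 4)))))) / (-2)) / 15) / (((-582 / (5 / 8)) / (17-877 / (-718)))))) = 7417020416 / 41800185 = 177.44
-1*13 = -13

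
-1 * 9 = -9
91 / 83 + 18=1585 / 83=19.10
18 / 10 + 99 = 504 / 5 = 100.80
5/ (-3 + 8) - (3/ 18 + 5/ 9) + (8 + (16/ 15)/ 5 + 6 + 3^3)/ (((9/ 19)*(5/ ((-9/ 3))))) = -116833/ 2250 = -51.93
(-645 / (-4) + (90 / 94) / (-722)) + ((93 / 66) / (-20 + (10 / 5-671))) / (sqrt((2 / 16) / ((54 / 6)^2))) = 10943625 / 67868-279 * sqrt(2) / 7579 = 161.20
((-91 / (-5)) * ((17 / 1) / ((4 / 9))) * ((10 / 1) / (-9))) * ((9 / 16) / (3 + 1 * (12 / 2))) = -1547 / 32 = -48.34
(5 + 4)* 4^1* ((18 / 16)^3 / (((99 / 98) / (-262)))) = -4679451 / 352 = -13293.89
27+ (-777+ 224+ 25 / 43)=-22593 / 43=-525.42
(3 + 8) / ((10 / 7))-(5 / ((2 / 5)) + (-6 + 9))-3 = -54 / 5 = -10.80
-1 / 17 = -0.06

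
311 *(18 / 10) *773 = 2163627 / 5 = 432725.40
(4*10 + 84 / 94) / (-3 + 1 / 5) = -4805 / 329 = -14.60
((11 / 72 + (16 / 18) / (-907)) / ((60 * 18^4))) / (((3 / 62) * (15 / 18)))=307303 / 514151452800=0.00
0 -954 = -954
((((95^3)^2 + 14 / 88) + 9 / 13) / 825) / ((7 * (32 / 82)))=326177137.62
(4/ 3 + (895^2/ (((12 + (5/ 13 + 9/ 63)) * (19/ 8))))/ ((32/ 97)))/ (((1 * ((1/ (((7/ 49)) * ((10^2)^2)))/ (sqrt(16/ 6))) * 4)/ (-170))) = -8347428771875 * sqrt(6)/ 2527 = -8091389456.00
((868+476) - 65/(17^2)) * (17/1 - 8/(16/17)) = 388351/34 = 11422.09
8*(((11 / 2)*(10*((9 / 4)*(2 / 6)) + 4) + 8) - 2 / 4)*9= 5094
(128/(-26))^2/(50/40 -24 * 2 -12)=-16384/39715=-0.41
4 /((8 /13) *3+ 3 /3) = 1.41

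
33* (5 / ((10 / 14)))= 231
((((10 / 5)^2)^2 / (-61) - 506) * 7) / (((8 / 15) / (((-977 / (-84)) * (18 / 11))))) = -678863565 / 5368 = -126464.90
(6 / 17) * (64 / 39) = 128 / 221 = 0.58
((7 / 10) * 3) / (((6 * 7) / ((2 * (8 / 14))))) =2 / 35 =0.06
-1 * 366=-366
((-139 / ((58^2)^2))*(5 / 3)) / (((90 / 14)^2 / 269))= -1832159 / 13749542640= -0.00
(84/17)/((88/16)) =168/187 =0.90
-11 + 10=-1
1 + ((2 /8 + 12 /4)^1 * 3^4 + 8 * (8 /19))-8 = 19731 /76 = 259.62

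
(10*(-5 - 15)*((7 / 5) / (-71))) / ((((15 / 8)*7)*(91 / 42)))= 128 / 923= 0.14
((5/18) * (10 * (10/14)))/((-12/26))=-1625/378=-4.30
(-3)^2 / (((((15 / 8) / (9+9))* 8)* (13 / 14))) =756 / 65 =11.63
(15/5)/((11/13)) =39/11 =3.55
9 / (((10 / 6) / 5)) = 27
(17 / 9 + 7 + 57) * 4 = 2372 / 9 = 263.56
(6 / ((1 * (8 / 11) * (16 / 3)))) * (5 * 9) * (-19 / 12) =-28215 / 256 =-110.21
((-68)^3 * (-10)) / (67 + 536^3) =3144320 / 153990723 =0.02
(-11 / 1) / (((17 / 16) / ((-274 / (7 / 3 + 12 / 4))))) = 9042 / 17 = 531.88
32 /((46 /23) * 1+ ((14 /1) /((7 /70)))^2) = 16 /9801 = 0.00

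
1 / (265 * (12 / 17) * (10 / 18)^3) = 4131 / 132500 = 0.03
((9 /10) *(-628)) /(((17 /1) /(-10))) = 5652 /17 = 332.47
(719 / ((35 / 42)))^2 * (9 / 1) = 167495364 / 25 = 6699814.56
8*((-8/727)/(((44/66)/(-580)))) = 76.59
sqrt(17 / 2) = sqrt(34) / 2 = 2.92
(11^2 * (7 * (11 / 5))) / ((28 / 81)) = 107811 / 20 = 5390.55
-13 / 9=-1.44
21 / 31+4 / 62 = 23 / 31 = 0.74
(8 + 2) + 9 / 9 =11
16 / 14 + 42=43.14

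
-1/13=-0.08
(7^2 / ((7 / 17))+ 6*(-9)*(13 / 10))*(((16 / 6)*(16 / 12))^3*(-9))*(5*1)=-7995392 / 81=-98708.54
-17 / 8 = -2.12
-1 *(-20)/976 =5/244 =0.02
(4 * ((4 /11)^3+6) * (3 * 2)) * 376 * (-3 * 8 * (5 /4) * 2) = -4358592000 /1331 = -3274674.68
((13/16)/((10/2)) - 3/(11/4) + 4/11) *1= -497/880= -0.56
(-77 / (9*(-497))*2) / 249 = 22 / 159111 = 0.00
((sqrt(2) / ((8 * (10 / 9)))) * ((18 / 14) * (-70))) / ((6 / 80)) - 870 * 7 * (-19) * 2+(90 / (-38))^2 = 83544645 / 361 - 135 * sqrt(2) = 231234.69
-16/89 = -0.18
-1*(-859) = 859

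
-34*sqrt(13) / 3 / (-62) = 17*sqrt(13) / 93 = 0.66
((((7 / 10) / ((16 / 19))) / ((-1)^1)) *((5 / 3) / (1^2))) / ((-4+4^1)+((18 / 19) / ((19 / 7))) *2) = -6859 / 3456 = -1.98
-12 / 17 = -0.71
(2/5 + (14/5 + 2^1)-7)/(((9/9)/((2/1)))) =-18/5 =-3.60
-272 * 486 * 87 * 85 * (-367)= 358764461280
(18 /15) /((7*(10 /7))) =3 /25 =0.12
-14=-14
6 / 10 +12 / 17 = 111 / 85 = 1.31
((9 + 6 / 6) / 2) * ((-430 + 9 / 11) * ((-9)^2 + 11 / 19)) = -36587750 / 209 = -175061.00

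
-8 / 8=-1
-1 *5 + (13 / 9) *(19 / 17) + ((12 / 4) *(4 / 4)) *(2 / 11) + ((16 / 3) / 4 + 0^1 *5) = -2536 / 1683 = -1.51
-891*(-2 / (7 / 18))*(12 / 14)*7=192456 / 7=27493.71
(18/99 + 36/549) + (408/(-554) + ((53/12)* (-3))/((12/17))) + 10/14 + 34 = 965146447/62451312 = 15.45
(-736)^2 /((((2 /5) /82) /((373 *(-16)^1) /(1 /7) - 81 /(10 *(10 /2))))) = -23196538884608 /5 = -4639307776921.60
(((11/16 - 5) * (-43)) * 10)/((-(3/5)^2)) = -123625/24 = -5151.04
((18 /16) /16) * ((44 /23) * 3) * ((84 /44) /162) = 7 /1472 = 0.00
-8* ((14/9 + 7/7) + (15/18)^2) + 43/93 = -2375/93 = -25.54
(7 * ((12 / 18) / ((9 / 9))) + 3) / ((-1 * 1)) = -23 / 3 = -7.67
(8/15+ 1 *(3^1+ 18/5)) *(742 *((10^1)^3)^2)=15878800000/3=5292933333.33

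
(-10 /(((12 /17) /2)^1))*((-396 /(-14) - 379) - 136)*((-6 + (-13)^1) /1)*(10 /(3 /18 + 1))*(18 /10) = -198082980 /49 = -4042509.80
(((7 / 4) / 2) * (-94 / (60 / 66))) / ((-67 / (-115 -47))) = -293139 / 1340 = -218.76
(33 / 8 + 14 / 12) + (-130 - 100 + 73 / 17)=-89929 / 408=-220.41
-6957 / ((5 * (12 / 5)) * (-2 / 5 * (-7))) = -11595 / 56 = -207.05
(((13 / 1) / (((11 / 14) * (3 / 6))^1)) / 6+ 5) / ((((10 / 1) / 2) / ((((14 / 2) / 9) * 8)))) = 19432 / 1485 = 13.09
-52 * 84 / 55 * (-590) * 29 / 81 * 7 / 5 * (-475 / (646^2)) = -43596280 / 1630827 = -26.73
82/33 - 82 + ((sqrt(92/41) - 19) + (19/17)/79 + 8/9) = -12978214/132957 + 2 * sqrt(943)/41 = -96.11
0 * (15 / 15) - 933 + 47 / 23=-21412 / 23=-930.96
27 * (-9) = -243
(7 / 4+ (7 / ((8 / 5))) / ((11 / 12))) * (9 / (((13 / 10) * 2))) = 12915 / 572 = 22.58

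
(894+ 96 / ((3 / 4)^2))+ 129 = 3581 / 3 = 1193.67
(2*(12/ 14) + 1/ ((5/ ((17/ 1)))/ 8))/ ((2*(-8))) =-253/ 140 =-1.81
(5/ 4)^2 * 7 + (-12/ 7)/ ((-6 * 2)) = 1241/ 112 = 11.08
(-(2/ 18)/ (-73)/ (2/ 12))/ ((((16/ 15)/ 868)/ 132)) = 71610/ 73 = 980.96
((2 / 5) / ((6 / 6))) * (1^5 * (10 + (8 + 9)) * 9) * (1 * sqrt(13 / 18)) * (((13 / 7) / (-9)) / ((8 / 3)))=-351 * sqrt(26) / 280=-6.39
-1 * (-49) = 49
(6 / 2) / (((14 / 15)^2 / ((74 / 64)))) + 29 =206863 / 6272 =32.98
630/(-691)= -630/691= -0.91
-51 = -51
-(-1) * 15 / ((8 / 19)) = 35.62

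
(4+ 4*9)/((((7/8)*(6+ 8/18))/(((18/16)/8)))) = 405/406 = 1.00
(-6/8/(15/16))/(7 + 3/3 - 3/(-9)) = -12/125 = -0.10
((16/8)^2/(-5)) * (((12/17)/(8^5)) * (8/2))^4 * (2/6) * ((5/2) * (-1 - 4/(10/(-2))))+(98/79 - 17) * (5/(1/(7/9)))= -53354572495481470969601/870570305089783726080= -61.29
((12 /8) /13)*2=3 /13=0.23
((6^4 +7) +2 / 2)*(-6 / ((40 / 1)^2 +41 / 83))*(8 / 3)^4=-247.20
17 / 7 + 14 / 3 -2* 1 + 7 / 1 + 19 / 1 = 653 / 21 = 31.10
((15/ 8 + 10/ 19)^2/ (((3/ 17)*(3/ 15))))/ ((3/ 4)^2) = 11324125/ 38988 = 290.45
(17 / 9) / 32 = 17 / 288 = 0.06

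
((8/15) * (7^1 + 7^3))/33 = 560/99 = 5.66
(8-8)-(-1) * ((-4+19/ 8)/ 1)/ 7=-0.23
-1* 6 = -6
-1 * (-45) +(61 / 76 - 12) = 2569 / 76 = 33.80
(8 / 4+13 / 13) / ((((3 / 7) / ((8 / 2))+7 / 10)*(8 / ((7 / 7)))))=105 / 226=0.46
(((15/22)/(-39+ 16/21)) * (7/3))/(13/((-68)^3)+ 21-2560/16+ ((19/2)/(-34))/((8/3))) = 0.00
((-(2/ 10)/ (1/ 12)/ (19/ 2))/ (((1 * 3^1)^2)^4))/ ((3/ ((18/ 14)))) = -8/ 484785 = -0.00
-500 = -500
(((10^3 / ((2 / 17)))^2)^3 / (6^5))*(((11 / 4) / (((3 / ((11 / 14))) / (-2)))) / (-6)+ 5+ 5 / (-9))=227207547028766013864.39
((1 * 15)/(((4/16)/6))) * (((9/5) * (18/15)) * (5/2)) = 1944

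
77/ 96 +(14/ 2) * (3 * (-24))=-48307/ 96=-503.20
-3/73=-0.04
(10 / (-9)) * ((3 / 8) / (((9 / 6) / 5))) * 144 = -200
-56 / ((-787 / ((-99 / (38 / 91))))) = -252252 / 14953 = -16.87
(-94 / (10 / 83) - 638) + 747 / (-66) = -157247 / 110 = -1429.52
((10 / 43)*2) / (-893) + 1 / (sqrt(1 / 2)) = -20 / 38399 + sqrt(2) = 1.41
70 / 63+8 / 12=16 / 9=1.78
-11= -11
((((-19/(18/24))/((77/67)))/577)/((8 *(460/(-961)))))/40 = 1223353/4904961600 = 0.00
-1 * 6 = -6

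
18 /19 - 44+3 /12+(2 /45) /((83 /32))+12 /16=-2983049 /70965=-42.04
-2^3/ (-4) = 2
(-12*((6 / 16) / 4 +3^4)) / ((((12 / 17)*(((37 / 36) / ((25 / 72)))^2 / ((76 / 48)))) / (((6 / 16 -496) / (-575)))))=-27695029375 / 128970752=-214.74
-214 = -214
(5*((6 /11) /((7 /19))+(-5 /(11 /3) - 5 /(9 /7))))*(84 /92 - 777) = 11109500 /759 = 14637.02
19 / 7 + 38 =285 / 7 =40.71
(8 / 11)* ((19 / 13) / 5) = 152 / 715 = 0.21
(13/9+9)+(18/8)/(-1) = 295/36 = 8.19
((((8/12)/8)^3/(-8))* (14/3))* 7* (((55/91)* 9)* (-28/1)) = 2695/7488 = 0.36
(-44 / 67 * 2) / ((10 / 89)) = -3916 / 335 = -11.69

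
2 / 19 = 0.11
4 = 4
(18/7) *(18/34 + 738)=225990/119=1899.08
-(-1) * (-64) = -64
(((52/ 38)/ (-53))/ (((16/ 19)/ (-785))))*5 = 51025/ 424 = 120.34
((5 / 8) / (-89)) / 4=-5 / 2848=-0.00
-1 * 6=-6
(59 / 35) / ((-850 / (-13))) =767 / 29750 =0.03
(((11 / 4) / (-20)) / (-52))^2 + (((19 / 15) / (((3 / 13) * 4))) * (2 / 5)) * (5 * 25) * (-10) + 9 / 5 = -106581728191 / 155750400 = -684.31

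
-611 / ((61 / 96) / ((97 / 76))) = -1422408 / 1159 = -1227.27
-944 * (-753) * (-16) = -11373312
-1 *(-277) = 277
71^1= 71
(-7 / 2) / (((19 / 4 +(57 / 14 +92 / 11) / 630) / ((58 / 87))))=-11319 / 23138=-0.49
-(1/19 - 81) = 80.95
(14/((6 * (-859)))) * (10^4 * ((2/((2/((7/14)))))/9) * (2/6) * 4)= -140000/69579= -2.01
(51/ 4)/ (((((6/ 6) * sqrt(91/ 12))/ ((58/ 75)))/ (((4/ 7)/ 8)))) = 493 * sqrt(273)/ 31850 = 0.26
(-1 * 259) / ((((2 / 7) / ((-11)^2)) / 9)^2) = -15050523411 / 4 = -3762630852.75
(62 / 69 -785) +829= 3098 / 69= 44.90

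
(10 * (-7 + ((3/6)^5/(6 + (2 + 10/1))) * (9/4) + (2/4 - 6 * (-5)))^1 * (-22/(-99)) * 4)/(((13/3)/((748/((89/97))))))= 545711815/13884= 39305.09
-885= -885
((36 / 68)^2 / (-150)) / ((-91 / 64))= 864 / 657475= 0.00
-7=-7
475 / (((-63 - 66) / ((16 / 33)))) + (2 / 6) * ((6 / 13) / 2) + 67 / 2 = 3518761 / 110682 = 31.79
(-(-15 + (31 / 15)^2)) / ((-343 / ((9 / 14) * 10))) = -0.20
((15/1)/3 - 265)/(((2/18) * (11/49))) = -114660/11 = -10423.64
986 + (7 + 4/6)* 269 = 9145/3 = 3048.33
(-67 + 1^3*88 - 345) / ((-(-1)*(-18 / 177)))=3186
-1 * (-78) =78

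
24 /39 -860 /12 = -2771 /39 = -71.05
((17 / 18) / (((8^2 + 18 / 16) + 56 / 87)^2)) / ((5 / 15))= 1372512 / 2095350625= 0.00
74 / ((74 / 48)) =48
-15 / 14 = -1.07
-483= -483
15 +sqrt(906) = 45.10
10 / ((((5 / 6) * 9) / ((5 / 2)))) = 10 / 3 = 3.33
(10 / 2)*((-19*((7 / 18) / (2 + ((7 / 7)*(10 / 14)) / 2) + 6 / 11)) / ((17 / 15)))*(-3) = 100225 / 561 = 178.65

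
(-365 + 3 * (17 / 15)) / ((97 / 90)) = -32544 / 97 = -335.51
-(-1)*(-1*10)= -10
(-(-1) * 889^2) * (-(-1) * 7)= 5532247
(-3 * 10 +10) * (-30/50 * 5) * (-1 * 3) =-180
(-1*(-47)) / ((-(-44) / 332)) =3901 / 11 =354.64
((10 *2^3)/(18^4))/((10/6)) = 0.00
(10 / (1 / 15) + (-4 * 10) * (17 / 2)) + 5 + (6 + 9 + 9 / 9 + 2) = -167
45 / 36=5 / 4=1.25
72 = 72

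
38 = 38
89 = 89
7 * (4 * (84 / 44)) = 588 / 11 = 53.45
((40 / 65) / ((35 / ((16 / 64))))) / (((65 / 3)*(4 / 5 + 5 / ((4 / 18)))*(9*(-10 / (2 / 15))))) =-4 / 310093875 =-0.00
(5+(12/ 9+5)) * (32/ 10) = 544/ 15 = 36.27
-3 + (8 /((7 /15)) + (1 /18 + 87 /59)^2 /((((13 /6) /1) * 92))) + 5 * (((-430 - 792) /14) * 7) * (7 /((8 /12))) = -3881436485273 /121055256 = -32063.35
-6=-6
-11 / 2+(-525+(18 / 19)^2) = -382373 / 722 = -529.60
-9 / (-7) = 9 / 7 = 1.29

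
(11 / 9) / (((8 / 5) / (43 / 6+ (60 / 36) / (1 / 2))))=385 / 48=8.02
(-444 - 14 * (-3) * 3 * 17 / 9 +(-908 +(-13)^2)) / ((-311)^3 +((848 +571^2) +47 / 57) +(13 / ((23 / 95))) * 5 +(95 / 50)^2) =123889500 / 3900627357329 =0.00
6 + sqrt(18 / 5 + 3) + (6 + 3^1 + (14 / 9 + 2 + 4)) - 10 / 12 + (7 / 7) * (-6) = sqrt(165) / 5 + 283 / 18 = 18.29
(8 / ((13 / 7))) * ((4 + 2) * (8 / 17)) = 2688 / 221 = 12.16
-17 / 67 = -0.25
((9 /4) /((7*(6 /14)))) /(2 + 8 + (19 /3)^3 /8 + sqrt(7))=1461078 /81015769 - 34992*sqrt(7) /81015769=0.02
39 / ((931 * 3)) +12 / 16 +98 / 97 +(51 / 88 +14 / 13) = 354434027 / 103311208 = 3.43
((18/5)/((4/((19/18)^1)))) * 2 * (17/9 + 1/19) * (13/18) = 1079/405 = 2.66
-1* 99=-99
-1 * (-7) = 7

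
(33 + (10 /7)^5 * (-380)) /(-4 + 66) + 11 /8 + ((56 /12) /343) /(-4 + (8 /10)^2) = -1296604501 /37513224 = -34.56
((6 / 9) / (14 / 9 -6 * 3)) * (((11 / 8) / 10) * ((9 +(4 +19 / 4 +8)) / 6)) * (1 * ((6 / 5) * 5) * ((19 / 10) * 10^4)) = -1614525 / 592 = -2727.24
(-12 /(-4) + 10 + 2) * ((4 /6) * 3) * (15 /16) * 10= 1125 /4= 281.25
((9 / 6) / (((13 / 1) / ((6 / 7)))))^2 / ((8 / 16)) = 162 / 8281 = 0.02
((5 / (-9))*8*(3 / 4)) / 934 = -5 / 1401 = -0.00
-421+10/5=-419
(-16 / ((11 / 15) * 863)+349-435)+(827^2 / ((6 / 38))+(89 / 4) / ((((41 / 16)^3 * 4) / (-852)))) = 8501250330574037 / 1962801159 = 4331182.65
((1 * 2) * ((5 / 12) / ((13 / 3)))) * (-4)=-10 / 13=-0.77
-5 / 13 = -0.38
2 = 2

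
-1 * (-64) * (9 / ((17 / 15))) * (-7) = -60480 / 17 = -3557.65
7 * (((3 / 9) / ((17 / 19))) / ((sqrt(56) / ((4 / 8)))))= 19 * sqrt(14) / 408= 0.17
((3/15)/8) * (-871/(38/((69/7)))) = -60099/10640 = -5.65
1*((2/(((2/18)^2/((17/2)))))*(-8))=-11016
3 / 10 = 0.30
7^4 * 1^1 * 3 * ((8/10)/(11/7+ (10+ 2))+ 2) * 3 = 21133602/475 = 44491.79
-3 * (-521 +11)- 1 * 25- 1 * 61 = 1444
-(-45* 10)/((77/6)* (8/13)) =8775/154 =56.98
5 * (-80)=-400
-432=-432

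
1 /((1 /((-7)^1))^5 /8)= -134456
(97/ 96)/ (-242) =-97/ 23232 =-0.00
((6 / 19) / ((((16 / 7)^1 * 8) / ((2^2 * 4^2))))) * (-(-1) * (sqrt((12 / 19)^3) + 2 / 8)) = 21 / 76 + 504 * sqrt(57) / 6859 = 0.83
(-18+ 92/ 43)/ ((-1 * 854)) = 341/ 18361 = 0.02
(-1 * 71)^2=5041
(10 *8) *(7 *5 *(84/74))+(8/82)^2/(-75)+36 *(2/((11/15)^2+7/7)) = 2602755235084/807006075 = 3225.20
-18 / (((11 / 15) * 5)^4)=-1458 / 14641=-0.10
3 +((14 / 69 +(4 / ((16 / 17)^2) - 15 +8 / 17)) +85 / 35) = -4.38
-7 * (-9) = 63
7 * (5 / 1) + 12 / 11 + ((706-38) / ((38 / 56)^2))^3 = 1580047946378096165 / 517504691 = 3053205070.13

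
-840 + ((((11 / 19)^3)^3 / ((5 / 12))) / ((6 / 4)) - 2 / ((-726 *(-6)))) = -2951778512761101311 / 3514069028813310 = -839.99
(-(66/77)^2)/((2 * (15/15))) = -18/49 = -0.37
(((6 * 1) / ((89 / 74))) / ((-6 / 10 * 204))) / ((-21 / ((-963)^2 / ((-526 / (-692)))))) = 6595654410 / 2785433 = 2367.91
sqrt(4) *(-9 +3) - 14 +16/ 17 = -426/ 17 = -25.06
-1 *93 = -93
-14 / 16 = -0.88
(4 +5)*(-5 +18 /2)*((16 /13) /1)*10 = 5760 /13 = 443.08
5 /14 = 0.36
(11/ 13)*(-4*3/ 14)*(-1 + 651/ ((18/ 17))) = -445.20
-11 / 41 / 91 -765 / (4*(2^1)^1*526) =-2900503 / 15700048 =-0.18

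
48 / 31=1.55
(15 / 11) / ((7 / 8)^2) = 960 / 539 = 1.78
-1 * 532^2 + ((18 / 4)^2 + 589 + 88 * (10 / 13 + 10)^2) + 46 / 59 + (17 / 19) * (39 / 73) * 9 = -15058068704463 / 55319108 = -272203.75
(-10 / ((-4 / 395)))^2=3900625 / 4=975156.25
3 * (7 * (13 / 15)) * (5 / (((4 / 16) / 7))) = 2548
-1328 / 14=-94.86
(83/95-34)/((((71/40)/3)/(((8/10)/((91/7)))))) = -302112/87685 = -3.45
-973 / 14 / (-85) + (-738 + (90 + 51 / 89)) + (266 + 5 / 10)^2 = 2129566887 / 30260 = 70375.64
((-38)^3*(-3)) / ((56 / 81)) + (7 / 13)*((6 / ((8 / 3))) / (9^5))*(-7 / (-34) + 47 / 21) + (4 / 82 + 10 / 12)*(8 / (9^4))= 2378069201528231 / 9987469128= 238105.29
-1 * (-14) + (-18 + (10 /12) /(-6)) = -149 /36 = -4.14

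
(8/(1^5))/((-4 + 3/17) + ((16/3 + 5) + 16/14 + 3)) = 2856/3803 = 0.75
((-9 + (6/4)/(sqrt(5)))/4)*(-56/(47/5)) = 630/47-21*sqrt(5)/47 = 12.41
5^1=5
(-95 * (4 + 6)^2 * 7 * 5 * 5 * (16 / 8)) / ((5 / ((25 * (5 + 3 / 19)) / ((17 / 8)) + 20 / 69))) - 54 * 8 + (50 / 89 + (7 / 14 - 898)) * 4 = -4233268550134 / 104397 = -40549714.55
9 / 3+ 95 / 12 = 131 / 12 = 10.92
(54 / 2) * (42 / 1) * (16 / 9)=2016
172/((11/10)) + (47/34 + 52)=78445/374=209.75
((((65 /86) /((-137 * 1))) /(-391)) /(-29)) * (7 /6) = -455 /801576588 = -0.00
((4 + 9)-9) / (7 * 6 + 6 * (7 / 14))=4 / 45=0.09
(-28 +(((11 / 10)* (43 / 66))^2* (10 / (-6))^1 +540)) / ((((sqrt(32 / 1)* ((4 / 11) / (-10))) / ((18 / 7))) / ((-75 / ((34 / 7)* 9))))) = 10962.59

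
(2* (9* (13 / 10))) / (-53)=-117 / 265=-0.44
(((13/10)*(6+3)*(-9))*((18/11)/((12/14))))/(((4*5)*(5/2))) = -22113/5500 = -4.02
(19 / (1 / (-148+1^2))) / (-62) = 2793 / 62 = 45.05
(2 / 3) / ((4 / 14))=7 / 3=2.33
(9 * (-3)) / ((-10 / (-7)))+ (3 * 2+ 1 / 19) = -2441 / 190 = -12.85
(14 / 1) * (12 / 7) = 24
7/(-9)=-7/9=-0.78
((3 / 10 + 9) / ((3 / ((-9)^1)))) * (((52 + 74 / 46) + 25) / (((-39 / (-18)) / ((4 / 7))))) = -578.42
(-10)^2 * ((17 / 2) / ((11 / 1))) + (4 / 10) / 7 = 29772 / 385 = 77.33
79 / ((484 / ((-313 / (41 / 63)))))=-1557801 / 19844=-78.50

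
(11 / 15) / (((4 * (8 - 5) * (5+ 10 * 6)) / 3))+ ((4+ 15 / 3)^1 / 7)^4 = 25614311 / 9363900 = 2.74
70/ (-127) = -70/ 127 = -0.55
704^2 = 495616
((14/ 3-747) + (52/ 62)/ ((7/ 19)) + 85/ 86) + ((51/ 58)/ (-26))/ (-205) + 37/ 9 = -19080420556261/ 25961268060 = -734.96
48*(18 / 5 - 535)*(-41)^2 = -214388016 / 5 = -42877603.20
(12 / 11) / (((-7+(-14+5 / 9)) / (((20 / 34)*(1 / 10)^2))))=-27 / 86020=-0.00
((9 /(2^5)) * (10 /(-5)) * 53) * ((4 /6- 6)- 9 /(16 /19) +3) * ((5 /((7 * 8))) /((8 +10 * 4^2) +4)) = 496875 /2465792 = 0.20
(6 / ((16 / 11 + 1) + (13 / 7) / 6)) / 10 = 1386 / 6385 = 0.22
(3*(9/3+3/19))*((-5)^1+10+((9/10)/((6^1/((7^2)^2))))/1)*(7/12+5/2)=810633/76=10666.22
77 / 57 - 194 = -10981 / 57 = -192.65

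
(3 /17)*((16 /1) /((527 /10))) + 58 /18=264131 /80631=3.28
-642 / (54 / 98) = -10486 / 9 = -1165.11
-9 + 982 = 973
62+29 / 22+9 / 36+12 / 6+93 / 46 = 68401 / 1012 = 67.59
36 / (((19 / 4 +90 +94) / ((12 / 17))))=1728 / 12835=0.13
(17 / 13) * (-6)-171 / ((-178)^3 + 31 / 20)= -11505046458 / 1466335117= -7.85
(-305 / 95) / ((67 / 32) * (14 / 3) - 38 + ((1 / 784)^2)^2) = 69137765695488 / 607907027947463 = 0.11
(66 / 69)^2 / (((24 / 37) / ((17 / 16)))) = 76109 / 50784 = 1.50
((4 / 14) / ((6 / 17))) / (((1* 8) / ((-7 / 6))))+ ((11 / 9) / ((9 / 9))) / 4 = 3 / 16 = 0.19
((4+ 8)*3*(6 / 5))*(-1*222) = -47952 / 5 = -9590.40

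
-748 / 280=-187 / 70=-2.67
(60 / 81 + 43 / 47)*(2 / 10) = 2101 / 6345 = 0.33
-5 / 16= -0.31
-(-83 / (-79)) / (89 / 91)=-7553 / 7031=-1.07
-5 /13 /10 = -1 /26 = -0.04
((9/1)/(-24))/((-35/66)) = 99/140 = 0.71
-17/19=-0.89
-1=-1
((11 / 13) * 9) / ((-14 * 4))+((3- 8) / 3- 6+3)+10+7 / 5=72043 / 10920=6.60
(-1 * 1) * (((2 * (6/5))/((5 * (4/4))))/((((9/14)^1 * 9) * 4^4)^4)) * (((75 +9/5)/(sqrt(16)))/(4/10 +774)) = -0.00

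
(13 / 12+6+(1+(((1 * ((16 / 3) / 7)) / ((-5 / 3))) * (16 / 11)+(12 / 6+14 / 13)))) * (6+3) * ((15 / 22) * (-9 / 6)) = -17019423 / 176176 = -96.60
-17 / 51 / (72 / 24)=-1 / 9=-0.11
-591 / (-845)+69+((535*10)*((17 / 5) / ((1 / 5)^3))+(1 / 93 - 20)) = 178686550223 / 78585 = 2273799.71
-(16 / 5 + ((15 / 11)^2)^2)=-487381 / 73205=-6.66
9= 9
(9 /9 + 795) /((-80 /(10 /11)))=-199 /22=-9.05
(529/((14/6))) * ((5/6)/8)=2645/112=23.62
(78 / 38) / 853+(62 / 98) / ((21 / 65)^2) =2123554576 / 350217063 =6.06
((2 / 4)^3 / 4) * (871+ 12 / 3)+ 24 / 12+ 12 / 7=6957 / 224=31.06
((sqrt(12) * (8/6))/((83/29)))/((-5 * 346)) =-116 * sqrt(3)/215385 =-0.00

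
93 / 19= 4.89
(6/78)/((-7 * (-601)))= 1/54691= 0.00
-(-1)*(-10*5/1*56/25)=-112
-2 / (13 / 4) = -8 / 13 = -0.62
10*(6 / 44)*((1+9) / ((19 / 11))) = 150 / 19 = 7.89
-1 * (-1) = 1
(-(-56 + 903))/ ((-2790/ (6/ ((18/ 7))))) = 5929/ 8370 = 0.71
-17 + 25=8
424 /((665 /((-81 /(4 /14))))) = -17172 /95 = -180.76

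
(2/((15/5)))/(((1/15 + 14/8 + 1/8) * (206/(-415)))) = -16600/23999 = -0.69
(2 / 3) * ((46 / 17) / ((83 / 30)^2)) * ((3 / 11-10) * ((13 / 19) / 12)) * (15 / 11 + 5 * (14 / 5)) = -540681700 / 269242787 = -2.01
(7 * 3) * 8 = 168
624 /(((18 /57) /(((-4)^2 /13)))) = 2432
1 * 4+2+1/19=115/19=6.05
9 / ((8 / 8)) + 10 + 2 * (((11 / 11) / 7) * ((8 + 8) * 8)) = 389 / 7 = 55.57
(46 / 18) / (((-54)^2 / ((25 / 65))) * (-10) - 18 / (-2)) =-23 / 682263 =-0.00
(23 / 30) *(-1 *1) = -23 / 30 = -0.77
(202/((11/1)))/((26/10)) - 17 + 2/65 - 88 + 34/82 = -2857968/29315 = -97.49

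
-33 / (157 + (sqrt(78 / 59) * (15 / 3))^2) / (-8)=1947 / 89704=0.02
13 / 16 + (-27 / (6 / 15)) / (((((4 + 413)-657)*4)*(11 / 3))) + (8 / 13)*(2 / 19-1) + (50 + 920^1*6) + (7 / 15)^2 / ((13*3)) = 1307618107423 / 234748800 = 5570.29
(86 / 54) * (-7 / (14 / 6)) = -43 / 9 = -4.78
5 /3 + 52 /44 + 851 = 28177 /33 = 853.85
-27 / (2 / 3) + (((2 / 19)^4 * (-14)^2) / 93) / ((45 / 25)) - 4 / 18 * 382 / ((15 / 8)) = -31187022803 / 363595590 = -85.77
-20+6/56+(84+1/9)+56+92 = 53479/252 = 212.22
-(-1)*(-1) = -1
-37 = -37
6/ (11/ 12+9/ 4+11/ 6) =6/ 5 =1.20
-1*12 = -12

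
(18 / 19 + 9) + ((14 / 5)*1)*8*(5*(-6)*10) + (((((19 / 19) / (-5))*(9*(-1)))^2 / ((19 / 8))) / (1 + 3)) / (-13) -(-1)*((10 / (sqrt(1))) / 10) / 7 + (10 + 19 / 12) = -3474435533 / 518700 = -6698.35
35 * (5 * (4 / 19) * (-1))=-700 / 19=-36.84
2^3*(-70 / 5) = -112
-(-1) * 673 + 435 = 1108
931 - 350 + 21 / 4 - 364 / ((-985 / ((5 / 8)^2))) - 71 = 1624523 / 3152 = 515.39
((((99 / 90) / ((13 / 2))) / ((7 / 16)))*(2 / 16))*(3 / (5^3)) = 66 / 56875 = 0.00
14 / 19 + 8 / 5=222 / 95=2.34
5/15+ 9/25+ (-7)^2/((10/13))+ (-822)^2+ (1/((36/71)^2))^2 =28375580627449/41990400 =675763.52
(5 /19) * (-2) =-10 /19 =-0.53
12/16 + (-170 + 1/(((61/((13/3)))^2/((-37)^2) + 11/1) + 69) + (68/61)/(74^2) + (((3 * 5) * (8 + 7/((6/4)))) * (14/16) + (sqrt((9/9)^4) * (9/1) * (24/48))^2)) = 17.26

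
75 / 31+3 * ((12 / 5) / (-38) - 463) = -4084038 / 2945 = -1386.77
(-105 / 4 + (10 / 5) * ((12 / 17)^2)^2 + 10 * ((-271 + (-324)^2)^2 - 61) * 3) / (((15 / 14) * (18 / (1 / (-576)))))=-256382605443592747 / 8659457280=-29607237.17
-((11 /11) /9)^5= -1 /59049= -0.00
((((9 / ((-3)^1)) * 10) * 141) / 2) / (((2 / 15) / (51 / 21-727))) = 80454600 / 7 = 11493514.29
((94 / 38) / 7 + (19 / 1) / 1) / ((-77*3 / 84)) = -936 / 133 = -7.04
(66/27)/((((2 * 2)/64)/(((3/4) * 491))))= 14402.67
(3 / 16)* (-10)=-1.88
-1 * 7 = -7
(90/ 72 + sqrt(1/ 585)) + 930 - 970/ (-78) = sqrt(65)/ 195 + 147215/ 156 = 943.73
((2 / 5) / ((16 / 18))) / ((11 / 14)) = 63 / 110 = 0.57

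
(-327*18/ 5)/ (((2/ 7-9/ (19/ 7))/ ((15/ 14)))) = 167751/ 403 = 416.26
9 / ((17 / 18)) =162 / 17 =9.53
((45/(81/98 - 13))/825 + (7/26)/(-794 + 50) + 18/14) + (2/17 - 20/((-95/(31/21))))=233586582759/136656622960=1.71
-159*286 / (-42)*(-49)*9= -477477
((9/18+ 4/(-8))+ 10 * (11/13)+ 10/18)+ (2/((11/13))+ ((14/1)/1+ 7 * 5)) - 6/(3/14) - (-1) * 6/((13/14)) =49990/1287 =38.84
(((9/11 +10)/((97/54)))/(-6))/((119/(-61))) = 549/1067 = 0.51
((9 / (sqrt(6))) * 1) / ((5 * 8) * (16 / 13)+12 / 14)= 273 * sqrt(6) / 9116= 0.07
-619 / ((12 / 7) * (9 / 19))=-82327 / 108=-762.29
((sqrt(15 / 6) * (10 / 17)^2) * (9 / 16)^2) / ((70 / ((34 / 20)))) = 0.00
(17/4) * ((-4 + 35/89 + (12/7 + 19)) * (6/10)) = 271779/6230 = 43.62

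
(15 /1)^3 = 3375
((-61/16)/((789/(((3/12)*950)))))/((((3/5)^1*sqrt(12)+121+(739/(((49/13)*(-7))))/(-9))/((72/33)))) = -428371708944375/21227458988622128+4141788926625*sqrt(3)/21227458988622128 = -0.02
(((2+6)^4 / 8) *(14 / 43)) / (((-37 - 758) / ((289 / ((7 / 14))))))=-4143104 / 34185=-121.20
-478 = -478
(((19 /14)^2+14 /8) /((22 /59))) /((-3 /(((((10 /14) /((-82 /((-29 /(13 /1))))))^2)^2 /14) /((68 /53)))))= -1382292304375 /54235703141248404048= -0.00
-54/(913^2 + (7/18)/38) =-36936/570161203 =-0.00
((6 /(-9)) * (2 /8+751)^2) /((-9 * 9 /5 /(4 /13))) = 7146.27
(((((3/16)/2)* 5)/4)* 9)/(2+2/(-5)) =675/1024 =0.66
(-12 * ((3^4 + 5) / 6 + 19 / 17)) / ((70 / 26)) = -40976 / 595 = -68.87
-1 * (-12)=12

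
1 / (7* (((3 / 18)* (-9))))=-2 / 21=-0.10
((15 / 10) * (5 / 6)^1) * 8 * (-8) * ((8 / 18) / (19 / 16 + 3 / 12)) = -5120 / 207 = -24.73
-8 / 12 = -2 / 3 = -0.67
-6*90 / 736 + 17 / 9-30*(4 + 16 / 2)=-594247 / 1656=-358.84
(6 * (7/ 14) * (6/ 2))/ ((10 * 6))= 3/ 20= 0.15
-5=-5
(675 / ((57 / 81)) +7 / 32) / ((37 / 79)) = 2048.51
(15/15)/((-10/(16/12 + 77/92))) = -599/2760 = -0.22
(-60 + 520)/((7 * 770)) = 46/539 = 0.09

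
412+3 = 415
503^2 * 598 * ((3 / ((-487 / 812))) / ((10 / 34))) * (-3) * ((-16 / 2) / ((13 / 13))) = -150374640177216 / 2435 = -61755499046.08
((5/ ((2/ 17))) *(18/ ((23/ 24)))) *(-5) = -91800/ 23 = -3991.30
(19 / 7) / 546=19 / 3822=0.00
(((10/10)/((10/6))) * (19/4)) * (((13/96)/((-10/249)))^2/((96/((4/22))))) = 0.06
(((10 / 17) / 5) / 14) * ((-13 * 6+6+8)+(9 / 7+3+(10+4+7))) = -271 / 833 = -0.33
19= 19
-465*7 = -3255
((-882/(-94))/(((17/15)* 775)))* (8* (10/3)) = 0.28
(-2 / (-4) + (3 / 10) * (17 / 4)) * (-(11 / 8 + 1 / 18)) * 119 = -870247 / 2880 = -302.17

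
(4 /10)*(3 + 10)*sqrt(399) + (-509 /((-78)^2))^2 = 259081 /37015056 + 26*sqrt(399) /5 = 103.88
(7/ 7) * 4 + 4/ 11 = 4.36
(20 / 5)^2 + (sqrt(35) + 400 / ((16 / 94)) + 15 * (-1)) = sqrt(35) + 2351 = 2356.92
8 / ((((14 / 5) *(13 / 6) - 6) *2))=60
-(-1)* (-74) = -74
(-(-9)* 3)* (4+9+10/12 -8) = 315/2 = 157.50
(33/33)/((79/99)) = 99/79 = 1.25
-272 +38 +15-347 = -566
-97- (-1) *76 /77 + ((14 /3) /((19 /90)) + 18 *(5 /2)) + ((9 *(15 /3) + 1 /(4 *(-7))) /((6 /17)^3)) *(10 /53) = 785070769 /4785264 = 164.06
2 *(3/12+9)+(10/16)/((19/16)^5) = 92926383/4952198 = 18.76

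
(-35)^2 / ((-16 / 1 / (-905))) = 69289.06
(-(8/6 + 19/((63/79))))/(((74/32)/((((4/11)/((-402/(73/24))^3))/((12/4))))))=616591945/1079414191969344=0.00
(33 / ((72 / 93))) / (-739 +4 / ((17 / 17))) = -341 / 5880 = -0.06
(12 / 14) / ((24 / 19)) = 19 / 28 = 0.68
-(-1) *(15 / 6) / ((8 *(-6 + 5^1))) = -5 / 16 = -0.31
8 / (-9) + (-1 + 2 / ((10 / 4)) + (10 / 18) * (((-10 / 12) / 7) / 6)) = -12473 / 11340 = -1.10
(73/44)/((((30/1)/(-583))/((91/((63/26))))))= -653861/540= -1210.85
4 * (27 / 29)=108 / 29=3.72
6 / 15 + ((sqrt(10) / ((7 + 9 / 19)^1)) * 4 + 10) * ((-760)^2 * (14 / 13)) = 307283200 * sqrt(10) / 923 + 404320026 / 65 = 7273086.86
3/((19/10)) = 30/19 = 1.58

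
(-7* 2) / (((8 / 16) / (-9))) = 252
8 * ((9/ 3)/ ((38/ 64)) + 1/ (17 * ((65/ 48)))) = 855936/ 20995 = 40.77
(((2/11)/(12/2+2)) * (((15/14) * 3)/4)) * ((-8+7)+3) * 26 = 585/616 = 0.95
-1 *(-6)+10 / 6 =23 / 3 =7.67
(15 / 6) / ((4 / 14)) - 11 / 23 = 761 / 92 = 8.27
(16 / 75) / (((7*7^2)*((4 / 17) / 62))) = 4216 / 25725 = 0.16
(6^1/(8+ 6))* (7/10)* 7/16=21/160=0.13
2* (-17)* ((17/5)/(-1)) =578/5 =115.60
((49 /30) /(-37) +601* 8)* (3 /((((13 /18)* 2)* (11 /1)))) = 48031479 /52910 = 907.80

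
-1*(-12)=12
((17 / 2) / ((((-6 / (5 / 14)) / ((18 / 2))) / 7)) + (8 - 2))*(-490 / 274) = 50715 / 1096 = 46.27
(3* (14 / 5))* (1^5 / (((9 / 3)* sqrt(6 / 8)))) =28* sqrt(3) / 15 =3.23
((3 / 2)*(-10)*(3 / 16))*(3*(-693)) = 93555 / 16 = 5847.19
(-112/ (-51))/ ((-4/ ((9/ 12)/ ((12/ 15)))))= -35/ 68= -0.51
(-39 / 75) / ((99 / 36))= -52 / 275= -0.19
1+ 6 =7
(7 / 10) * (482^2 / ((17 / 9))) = 7318206 / 85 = 86096.54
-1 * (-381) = 381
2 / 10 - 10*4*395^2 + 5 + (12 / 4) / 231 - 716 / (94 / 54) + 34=-112937628261 / 18095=-6241372.11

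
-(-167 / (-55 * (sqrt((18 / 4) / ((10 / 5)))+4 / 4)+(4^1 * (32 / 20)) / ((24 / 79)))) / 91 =-5010 / 317863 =-0.02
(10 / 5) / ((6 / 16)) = 16 / 3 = 5.33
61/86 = 0.71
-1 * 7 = -7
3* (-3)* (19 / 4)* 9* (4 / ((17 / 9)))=-13851 / 17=-814.76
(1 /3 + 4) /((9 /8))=3.85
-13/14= -0.93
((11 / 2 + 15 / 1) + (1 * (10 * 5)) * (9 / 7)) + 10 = 1327 / 14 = 94.79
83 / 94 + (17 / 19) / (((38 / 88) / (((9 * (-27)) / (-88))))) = 112060 / 16967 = 6.60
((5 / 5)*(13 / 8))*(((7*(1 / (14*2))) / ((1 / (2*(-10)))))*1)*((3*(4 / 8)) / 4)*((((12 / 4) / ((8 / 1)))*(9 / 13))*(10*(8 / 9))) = -225 / 32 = -7.03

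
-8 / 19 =-0.42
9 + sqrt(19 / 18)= sqrt(38) / 6 + 9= 10.03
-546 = -546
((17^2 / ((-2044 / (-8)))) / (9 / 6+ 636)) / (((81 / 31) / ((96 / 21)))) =67456 / 21730275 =0.00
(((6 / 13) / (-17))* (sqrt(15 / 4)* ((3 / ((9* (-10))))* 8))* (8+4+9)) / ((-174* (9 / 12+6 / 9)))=-168* sqrt(15) / 544765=-0.00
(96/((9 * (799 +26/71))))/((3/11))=0.05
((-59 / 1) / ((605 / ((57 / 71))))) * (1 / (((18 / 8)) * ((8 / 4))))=-2242 / 128865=-0.02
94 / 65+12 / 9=542 / 195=2.78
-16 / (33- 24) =-16 / 9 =-1.78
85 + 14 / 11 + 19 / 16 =15393 / 176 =87.46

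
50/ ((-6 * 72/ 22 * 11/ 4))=-25/ 27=-0.93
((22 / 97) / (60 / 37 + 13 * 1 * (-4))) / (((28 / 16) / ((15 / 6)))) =-2035 / 316414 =-0.01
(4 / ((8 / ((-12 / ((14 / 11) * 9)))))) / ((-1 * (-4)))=-11 / 84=-0.13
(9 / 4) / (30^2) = 1 / 400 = 0.00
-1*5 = -5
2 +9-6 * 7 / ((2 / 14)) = -283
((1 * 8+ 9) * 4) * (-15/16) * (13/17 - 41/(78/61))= 207515/104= 1995.34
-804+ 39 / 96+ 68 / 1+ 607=-4115 / 32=-128.59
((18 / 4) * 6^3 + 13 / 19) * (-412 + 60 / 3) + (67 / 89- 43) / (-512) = -20632479631 / 54112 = -381292.13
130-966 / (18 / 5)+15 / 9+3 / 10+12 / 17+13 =-62557 / 510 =-122.66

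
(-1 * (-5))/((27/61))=305/27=11.30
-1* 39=-39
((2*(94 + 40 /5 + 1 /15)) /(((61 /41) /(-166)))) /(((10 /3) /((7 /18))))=-2657.19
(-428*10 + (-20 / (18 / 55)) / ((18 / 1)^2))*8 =-24962060 / 729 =-34241.51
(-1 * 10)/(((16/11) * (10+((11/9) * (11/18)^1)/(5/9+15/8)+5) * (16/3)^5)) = -21049875/202240950272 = -0.00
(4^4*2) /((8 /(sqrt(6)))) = 64*sqrt(6) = 156.77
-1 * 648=-648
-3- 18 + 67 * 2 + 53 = 166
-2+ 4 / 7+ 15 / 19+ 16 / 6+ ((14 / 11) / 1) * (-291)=-1616627 / 4389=-368.34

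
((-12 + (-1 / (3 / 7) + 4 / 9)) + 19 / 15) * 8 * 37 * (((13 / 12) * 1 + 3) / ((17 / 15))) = -2059568 / 153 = -13461.23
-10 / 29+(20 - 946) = -26864 / 29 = -926.34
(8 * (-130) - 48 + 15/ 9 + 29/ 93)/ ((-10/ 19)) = 191900/ 93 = 2063.44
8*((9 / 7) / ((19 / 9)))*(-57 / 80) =-243 / 70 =-3.47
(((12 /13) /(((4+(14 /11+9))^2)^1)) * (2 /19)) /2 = 1452 /6088303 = 0.00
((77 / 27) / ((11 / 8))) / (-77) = -8 / 297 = -0.03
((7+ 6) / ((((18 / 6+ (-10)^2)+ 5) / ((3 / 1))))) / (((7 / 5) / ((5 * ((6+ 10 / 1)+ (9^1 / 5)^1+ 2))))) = 715 / 28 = 25.54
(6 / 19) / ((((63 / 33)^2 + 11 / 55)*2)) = 1815 / 44194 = 0.04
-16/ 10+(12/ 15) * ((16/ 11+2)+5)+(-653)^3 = -15314478951/ 55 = -278445071.84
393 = 393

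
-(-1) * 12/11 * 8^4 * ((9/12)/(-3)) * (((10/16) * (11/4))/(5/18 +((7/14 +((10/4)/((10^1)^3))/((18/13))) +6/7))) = -32256000/27497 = -1173.07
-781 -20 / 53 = -41413 / 53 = -781.38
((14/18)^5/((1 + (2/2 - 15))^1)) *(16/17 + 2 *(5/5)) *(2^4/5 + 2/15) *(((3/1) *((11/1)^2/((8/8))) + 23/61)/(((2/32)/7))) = -20862461872000/2388118707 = -8735.94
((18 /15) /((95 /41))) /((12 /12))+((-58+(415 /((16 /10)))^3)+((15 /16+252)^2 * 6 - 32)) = 4337065669877 /243200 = 17833329.23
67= 67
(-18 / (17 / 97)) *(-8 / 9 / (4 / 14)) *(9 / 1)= 48888 / 17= 2875.76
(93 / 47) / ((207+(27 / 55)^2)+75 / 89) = 8345975 / 877667519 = 0.01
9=9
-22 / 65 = -0.34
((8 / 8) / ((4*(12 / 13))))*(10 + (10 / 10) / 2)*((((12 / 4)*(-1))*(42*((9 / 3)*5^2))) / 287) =-61425 / 656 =-93.64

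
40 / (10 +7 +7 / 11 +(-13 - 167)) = -220 / 893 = -0.25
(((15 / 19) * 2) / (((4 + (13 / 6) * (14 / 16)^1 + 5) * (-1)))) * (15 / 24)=-900 / 9937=-0.09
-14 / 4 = -7 / 2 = -3.50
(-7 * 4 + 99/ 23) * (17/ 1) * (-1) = 9265/ 23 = 402.83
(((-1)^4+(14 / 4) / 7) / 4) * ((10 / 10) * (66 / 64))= 99 / 256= 0.39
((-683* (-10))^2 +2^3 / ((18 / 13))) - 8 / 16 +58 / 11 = 9236484289 / 198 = 46648910.55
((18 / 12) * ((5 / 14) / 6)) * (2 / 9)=5 / 252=0.02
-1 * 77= -77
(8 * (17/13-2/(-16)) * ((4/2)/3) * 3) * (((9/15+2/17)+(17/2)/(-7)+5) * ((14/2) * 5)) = 798491/221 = 3613.08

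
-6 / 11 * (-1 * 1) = 6 / 11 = 0.55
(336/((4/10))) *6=5040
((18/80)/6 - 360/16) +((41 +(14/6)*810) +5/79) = 12062357/6320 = 1908.60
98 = 98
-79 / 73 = -1.08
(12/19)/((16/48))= 36/19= 1.89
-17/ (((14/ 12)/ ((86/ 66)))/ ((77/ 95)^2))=-112574/ 9025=-12.47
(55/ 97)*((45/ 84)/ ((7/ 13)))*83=890175/ 19012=46.82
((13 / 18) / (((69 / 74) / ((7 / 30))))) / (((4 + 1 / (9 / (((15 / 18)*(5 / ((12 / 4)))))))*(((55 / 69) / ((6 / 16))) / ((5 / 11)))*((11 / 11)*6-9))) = -10101 / 3257320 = -0.00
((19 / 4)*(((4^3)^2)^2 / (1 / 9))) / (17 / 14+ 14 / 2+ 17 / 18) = 45185236992 / 577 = 78310636.03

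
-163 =-163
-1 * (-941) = 941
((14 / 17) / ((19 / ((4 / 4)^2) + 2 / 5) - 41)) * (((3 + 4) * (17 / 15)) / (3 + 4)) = -7 / 162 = -0.04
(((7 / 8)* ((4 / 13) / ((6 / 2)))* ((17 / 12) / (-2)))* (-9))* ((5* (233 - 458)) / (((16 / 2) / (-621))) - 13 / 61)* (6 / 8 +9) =15213919497 / 31232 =487126.01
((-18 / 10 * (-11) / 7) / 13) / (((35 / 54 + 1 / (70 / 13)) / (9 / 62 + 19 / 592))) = 8695269 / 187997888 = 0.05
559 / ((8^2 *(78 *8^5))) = 43 / 12582912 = 0.00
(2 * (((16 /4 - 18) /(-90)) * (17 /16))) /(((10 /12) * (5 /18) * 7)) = 51 /250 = 0.20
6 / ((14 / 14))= 6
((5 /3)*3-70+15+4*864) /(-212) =-1703 /106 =-16.07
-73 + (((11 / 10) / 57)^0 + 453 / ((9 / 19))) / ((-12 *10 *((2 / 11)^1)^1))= -10519 / 90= -116.88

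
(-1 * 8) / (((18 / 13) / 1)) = -5.78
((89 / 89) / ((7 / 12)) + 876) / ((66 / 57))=58368 / 77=758.03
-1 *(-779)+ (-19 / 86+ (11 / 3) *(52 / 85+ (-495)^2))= 19719588067 / 21930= 899206.02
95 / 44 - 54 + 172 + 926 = 46031 / 44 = 1046.16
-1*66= -66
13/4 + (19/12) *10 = 229/12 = 19.08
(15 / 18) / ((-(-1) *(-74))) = -5 / 444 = -0.01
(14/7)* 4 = 8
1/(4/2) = 1/2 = 0.50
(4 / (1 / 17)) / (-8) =-17 / 2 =-8.50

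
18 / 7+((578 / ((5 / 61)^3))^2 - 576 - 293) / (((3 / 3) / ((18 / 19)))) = 2168728724545060824 / 2078125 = 1043598784743.49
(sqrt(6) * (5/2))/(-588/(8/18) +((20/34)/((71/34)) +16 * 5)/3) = -355 * sqrt(6)/184066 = -0.00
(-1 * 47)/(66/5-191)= 235/889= 0.26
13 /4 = 3.25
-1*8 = -8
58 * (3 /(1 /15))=2610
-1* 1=-1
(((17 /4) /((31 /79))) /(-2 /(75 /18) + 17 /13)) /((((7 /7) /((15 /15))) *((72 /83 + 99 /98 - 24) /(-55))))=97632910375 /3001089354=32.53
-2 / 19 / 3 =-2 / 57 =-0.04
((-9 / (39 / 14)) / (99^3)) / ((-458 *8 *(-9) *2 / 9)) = -7 / 15405760656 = -0.00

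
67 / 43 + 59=2604 / 43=60.56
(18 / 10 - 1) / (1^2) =4 / 5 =0.80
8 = 8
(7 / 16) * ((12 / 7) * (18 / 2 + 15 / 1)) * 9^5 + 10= 1062892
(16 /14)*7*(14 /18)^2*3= 392 /27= 14.52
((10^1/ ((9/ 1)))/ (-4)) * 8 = -20/ 9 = -2.22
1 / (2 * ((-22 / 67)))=-67 / 44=-1.52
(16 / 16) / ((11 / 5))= 5 / 11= 0.45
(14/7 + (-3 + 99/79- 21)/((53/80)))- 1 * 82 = -478720/4187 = -114.33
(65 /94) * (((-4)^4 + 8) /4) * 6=12870 /47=273.83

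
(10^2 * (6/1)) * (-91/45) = -3640/3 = -1213.33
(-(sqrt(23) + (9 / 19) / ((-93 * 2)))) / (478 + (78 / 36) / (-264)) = 2376 / 445954871-1584 * sqrt(23) / 757139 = -0.01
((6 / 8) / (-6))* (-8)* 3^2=9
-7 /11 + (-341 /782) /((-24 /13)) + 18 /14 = 1279741 /1445136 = 0.89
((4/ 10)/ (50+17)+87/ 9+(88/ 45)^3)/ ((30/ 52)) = 2722556174/ 91580625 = 29.73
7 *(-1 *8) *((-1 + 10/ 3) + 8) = -1736/ 3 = -578.67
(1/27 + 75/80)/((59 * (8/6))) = 0.01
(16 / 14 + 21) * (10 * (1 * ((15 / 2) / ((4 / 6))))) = 2491.07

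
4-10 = -6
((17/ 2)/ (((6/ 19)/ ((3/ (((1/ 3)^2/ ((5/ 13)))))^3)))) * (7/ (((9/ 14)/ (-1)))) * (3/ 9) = -480745125/ 4394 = -109409.45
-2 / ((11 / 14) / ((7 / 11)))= -196 / 121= -1.62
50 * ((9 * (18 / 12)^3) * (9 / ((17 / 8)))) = 6432.35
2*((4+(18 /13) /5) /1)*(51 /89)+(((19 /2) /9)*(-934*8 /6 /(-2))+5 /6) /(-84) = -76958729 /26240760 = -2.93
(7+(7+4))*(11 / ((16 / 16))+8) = 342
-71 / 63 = -1.13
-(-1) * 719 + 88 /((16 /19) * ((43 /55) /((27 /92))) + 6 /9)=30758567 /41053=749.24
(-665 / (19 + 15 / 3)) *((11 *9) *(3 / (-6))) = 21945 / 16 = 1371.56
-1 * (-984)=984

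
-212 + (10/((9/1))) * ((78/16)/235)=-211.98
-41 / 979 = -0.04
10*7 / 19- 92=-1678 / 19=-88.32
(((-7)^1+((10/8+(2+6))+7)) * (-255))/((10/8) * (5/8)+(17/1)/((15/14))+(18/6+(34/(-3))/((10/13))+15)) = -1132200/9559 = -118.44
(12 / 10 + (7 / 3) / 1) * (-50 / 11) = -530 / 33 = -16.06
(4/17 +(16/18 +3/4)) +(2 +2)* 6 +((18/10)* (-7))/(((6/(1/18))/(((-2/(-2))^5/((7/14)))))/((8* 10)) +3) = 96157/4284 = 22.45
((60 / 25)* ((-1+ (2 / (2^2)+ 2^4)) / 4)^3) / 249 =29791 / 53120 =0.56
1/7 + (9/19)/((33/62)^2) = 29207/16093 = 1.81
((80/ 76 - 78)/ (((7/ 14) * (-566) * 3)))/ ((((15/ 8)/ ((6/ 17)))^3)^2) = 1442840576/ 357870519796875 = 0.00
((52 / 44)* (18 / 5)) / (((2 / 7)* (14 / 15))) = 351 / 22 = 15.95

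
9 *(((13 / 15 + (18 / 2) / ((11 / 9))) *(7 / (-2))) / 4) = -64.81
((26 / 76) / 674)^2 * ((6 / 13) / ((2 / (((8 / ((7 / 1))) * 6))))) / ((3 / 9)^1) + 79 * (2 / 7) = 6477748973 / 286988863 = 22.57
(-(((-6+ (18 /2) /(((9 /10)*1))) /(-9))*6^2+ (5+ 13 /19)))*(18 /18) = 196 /19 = 10.32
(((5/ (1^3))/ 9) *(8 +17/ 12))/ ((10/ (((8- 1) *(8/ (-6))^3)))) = -6328/ 729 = -8.68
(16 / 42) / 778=4 / 8169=0.00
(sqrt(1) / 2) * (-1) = -1 / 2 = -0.50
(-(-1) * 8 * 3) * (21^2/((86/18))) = 95256/43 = 2215.26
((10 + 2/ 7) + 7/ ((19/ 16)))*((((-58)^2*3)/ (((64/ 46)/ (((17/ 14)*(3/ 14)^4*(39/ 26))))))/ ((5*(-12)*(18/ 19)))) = -2388299553/ 301181440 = -7.93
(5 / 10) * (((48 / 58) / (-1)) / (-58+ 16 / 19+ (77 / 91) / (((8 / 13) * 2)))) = 3648 / 497843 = 0.01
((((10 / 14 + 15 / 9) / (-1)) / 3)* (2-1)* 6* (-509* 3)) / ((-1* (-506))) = 25450 / 1771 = 14.37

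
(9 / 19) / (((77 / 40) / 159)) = 57240 / 1463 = 39.13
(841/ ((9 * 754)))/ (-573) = -29/ 134082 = -0.00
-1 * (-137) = 137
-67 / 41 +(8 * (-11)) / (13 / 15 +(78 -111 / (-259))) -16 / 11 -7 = -21025270 / 1877513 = -11.20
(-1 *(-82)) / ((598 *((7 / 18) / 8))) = 5904 / 2093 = 2.82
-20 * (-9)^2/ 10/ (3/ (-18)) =972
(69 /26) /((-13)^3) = -69 /57122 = -0.00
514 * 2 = 1028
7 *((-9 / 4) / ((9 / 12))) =-21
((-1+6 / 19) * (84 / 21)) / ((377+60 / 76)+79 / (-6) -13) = -312 / 40085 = -0.01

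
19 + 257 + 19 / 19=277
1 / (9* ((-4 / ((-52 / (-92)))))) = -13 / 828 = -0.02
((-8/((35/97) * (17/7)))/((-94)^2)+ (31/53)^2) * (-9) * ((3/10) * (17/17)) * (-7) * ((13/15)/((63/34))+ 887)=150872061994883/26371594250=5721.01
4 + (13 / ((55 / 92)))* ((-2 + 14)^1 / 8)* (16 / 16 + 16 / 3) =11582 / 55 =210.58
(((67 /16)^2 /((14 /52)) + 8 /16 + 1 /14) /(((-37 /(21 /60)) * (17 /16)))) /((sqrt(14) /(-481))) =75.20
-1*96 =-96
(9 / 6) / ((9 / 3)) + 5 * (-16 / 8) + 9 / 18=-9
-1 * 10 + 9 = -1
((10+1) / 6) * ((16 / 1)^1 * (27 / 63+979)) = 603328 / 21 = 28729.90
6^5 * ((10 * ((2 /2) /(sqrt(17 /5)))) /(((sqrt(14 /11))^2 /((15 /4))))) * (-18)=-28868400 * sqrt(85) /119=-2236584.01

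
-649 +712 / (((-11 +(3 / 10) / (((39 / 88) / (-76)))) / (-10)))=-2171491 / 4059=-534.98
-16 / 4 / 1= -4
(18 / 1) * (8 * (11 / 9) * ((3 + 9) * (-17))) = -35904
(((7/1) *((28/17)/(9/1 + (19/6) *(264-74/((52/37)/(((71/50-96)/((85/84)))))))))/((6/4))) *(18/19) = 7644000/17246839277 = 0.00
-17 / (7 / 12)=-204 / 7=-29.14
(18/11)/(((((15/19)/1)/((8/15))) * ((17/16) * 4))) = 0.26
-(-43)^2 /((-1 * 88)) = 1849 /88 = 21.01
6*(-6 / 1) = -36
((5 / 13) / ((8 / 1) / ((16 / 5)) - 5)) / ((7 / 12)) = -0.26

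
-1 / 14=-0.07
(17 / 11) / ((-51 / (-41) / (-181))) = -224.88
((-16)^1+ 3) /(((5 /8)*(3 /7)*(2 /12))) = -1456 /5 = -291.20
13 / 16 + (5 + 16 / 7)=907 / 112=8.10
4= 4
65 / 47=1.38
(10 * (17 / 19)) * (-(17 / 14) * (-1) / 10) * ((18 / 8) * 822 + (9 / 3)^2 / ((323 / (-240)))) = 20237769 / 10108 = 2002.15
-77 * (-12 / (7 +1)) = 231 / 2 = 115.50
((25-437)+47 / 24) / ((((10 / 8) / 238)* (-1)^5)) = 1171079 / 15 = 78071.93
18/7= 2.57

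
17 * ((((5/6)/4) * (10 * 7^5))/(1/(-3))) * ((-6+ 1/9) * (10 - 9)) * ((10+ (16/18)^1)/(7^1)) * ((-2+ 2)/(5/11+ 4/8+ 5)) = 0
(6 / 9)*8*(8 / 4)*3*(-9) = -288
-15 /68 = -0.22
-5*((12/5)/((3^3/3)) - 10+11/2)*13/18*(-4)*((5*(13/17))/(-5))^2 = -279019/7803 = -35.76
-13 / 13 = -1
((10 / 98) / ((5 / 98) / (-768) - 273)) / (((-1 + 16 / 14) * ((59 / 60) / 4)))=-12902400 / 1212277543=-0.01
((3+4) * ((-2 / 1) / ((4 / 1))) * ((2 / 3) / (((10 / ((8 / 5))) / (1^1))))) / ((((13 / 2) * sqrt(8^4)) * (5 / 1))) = -7 / 39000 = -0.00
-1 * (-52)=52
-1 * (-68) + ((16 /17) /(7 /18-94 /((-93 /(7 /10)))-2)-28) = 1669640 /42857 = 38.96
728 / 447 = 1.63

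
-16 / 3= -5.33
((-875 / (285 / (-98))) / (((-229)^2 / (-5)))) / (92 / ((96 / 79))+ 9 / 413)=-283318000 / 747918943423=-0.00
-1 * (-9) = 9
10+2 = 12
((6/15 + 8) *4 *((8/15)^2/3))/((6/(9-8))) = 1792/3375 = 0.53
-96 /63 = -32 /21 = -1.52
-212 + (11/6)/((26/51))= -10837/52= -208.40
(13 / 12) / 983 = 13 / 11796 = 0.00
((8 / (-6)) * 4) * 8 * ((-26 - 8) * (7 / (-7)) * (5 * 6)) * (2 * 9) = -783360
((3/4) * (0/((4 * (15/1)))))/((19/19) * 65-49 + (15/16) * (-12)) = 0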